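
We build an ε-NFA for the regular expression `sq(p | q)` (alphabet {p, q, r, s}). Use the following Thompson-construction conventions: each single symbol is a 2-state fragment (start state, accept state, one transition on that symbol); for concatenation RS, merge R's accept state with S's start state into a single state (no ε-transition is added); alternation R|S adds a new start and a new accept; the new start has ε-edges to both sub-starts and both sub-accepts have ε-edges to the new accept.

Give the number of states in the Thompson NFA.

Recursing over subexpressions:
Each of the 4 symbol leaves contributes a 2-state fragment.
  p | q → 6 states
  sq(p | q) → 8 states

8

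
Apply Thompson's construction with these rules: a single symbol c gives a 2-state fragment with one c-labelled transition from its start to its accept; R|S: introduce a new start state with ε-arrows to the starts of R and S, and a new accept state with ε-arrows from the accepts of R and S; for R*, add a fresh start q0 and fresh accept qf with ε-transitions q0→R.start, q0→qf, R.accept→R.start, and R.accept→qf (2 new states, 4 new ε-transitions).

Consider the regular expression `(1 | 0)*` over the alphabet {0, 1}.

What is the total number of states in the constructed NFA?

8

Bottom-up over the parse tree:
Each of the 2 symbol leaves contributes a 2-state fragment.
  1 | 0 : 6 states
  (1 | 0)* : 8 states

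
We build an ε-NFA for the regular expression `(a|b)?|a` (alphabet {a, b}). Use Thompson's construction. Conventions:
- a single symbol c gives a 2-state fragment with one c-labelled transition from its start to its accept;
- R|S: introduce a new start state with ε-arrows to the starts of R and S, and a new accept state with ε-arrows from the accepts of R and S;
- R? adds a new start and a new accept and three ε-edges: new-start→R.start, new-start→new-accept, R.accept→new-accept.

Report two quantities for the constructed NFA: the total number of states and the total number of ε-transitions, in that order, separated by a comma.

Bottom-up over the parse tree:
Each of the 3 symbol leaves contributes 2 states and 0 ε-transitions.
  a|b → 6 states, 4 ε-transitions
  (a|b)? → 8 states, 7 ε-transitions
  (a|b)?|a → 12 states, 11 ε-transitions

12, 11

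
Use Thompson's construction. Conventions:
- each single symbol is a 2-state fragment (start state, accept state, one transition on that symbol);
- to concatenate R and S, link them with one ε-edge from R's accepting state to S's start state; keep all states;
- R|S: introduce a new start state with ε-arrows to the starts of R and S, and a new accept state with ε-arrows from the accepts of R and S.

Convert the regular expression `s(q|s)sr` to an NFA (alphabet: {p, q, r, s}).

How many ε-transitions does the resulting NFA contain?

By structural recursion:
Each of the 5 symbol leaves contributes 0 ε-transitions.
  q|s : 4 ε-transitions
  s(q|s)sr : 7 ε-transitions

7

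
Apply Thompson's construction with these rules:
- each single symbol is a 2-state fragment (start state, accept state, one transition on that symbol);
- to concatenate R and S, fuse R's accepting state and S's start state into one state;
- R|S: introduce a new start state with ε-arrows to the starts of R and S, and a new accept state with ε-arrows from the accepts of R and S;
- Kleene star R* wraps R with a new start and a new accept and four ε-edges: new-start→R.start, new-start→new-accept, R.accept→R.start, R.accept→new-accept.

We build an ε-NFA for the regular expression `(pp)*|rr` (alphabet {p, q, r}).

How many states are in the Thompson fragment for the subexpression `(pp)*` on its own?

5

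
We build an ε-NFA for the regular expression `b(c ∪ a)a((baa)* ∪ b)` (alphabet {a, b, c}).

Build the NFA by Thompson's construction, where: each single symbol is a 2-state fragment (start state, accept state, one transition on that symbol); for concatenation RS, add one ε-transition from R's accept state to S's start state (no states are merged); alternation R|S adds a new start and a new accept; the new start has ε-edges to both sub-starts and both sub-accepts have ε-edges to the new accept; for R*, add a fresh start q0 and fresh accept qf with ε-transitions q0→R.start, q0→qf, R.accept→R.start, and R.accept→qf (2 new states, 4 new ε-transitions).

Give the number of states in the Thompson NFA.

Building bottom-up:
Each of the 8 symbol leaves contributes a 2-state fragment.
  c ∪ a — 6 states
  baa — 6 states
  (baa)* — 8 states
  (baa)* ∪ b — 12 states
  b(c ∪ a)a((baa)* ∪ b) — 22 states

22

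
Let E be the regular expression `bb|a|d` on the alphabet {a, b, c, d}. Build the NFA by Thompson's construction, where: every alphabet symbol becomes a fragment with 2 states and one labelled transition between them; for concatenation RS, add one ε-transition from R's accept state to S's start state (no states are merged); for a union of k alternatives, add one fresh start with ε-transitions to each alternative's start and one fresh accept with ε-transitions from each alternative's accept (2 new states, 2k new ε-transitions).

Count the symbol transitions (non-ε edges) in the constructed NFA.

By structural recursion:
Each of the 4 symbol leaves contributes exactly 1 symbol transition.
  bb = 2 symbol transitions
  bb|a|d = 4 symbol transitions

4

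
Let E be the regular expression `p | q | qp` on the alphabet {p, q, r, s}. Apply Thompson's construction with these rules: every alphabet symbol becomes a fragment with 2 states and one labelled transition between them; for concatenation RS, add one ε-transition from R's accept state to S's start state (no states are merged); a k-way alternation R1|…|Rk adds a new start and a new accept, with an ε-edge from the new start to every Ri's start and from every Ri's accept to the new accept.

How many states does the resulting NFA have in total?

By structural recursion:
Each of the 4 symbol leaves contributes a 2-state fragment.
  qp — 4 states
  p | q | qp — 10 states

10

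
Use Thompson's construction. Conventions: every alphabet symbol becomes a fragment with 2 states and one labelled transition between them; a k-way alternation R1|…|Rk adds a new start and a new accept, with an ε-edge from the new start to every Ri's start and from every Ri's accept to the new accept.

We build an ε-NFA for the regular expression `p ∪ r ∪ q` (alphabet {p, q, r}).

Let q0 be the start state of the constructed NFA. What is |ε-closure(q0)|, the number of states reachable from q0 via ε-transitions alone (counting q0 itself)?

4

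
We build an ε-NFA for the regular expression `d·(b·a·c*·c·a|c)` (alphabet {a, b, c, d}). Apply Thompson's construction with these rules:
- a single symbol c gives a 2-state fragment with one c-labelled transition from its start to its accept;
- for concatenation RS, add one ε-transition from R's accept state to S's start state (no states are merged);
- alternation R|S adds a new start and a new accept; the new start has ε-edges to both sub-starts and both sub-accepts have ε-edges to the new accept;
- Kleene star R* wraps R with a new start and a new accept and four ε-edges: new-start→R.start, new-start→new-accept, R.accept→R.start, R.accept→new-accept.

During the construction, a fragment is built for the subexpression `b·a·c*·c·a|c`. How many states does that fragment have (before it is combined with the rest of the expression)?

16

Fragment for `b·a·c*·c·a|c`:
Each of the 6 symbol leaves contributes a 2-state fragment.
  c* → 4 states
  b·a·c*·c·a → 12 states
  b·a·c*·c·a|c → 16 states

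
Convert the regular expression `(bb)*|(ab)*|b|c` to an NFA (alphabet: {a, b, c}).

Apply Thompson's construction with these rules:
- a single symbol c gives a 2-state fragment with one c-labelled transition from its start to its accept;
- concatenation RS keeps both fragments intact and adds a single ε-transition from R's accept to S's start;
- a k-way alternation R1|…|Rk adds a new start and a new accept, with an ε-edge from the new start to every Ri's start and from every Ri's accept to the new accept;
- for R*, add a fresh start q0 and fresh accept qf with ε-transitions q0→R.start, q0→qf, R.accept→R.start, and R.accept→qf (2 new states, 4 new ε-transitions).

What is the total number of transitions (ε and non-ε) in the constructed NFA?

Recursing over subexpressions:
Each of the 6 symbol leaves contributes 1 transition (1 symbol, 0 ε).
  bb — 3 transitions (2 symbol, 1 ε)
  (bb)* — 7 transitions (2 symbol, 5 ε)
  ab — 3 transitions (2 symbol, 1 ε)
  (ab)* — 7 transitions (2 symbol, 5 ε)
  (bb)*|(ab)*|b|c — 24 transitions (6 symbol, 18 ε)

24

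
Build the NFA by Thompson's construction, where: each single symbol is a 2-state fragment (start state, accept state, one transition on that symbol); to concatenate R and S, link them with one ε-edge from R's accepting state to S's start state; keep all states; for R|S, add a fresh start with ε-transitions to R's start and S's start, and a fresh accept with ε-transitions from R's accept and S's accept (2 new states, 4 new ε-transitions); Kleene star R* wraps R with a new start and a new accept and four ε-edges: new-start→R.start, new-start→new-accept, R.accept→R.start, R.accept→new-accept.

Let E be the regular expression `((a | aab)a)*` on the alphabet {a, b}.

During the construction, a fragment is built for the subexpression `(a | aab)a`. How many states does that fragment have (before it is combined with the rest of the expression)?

12

Fragment for `(a | aab)a`:
Each of the 5 symbol leaves contributes a 2-state fragment.
  aab = 6 states
  a | aab = 10 states
  (a | aab)a = 12 states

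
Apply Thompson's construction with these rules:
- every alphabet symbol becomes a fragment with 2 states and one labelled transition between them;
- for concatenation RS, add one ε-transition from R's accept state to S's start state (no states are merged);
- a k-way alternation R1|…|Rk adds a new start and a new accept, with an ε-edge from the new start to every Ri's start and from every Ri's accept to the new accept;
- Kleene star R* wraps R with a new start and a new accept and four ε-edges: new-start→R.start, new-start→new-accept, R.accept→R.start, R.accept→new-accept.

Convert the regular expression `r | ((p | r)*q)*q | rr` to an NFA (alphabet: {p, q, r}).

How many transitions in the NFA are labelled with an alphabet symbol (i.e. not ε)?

7

By structural recursion:
Each of the 7 symbol leaves contributes exactly 1 symbol transition.
  p | r — 2 symbol transitions
  (p | r)* — 2 symbol transitions
  (p | r)*q — 3 symbol transitions
  ((p | r)*q)* — 3 symbol transitions
  ((p | r)*q)*q — 4 symbol transitions
  rr — 2 symbol transitions
  r | ((p | r)*q)*q | rr — 7 symbol transitions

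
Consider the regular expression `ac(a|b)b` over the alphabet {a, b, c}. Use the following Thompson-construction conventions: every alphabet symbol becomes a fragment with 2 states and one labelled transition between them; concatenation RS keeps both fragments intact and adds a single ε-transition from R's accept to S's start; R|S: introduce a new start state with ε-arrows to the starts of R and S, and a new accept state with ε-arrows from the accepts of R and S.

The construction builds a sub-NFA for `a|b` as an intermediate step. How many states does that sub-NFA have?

6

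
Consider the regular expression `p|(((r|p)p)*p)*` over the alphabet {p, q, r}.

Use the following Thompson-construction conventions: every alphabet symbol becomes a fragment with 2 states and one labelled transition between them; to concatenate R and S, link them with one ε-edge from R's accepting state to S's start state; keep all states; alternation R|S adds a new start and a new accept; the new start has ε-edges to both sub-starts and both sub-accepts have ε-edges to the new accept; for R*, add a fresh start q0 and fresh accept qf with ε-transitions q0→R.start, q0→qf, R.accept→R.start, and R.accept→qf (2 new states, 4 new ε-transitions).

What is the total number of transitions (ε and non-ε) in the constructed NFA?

23

Bottom-up over the parse tree:
Each of the 5 symbol leaves contributes 1 transition (1 symbol, 0 ε).
  r|p = 6 transitions (2 symbol, 4 ε)
  (r|p)p = 8 transitions (3 symbol, 5 ε)
  ((r|p)p)* = 12 transitions (3 symbol, 9 ε)
  ((r|p)p)*p = 14 transitions (4 symbol, 10 ε)
  (((r|p)p)*p)* = 18 transitions (4 symbol, 14 ε)
  p|(((r|p)p)*p)* = 23 transitions (5 symbol, 18 ε)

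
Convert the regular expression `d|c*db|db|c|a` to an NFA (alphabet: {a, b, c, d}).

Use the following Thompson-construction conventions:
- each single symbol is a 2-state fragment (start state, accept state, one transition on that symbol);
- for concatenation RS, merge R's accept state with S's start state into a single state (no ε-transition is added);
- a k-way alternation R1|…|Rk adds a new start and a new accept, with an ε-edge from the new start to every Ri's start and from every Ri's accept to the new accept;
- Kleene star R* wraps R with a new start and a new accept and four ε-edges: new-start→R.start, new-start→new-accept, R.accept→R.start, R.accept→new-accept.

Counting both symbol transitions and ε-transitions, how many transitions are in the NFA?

22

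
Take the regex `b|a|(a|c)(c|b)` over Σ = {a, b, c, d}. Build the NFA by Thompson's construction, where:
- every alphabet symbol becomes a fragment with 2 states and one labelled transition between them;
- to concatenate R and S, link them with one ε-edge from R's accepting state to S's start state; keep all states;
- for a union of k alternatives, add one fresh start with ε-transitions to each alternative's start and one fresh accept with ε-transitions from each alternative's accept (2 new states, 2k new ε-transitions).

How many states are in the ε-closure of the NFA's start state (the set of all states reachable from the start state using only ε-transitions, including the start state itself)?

6

Let C(F) = |ε-closure(F.start)| within fragment F, and note whether F accepts ε. Symbol fragments have C = 1 and do not accept ε. Then:
  a|c → |ε-closure| = 1 + 1 + 1 = 3 (the new accept is not ε-reachable since no branch accepts ε)
  c|b → new start ε-reaches every alternative's start; none of them accept ε, so the new accept is not reached: |ε-closure| = 1 + 1 + 1 = 3
  (a|c)(c|b) → same as the first factor's closure: |ε-closure| = 3
  b|a|(a|c)(c|b) → |ε-closure| = 1 + 1 + 1 + 3 = 6 (the new accept is not ε-reachable since no branch accepts ε)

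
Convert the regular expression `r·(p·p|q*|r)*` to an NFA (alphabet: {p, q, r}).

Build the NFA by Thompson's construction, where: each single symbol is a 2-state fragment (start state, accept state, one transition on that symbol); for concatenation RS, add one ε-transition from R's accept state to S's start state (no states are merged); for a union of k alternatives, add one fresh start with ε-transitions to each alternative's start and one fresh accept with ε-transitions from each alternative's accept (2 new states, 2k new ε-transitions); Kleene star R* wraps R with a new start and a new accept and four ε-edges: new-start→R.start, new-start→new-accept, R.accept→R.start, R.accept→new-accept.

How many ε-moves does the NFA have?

Building bottom-up:
Each of the 5 symbol leaves contributes 0 ε-transitions.
  p·p = 1 ε-transition
  q* = 4 ε-transitions
  p·p|q*|r = 11 ε-transitions
  (p·p|q*|r)* = 15 ε-transitions
  r·(p·p|q*|r)* = 16 ε-transitions

16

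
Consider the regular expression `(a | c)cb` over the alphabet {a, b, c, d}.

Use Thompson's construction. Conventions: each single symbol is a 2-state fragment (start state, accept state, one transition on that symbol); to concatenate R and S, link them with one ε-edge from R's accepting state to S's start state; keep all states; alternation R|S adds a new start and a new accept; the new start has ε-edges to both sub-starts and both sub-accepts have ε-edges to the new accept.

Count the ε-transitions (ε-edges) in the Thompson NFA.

6

Building bottom-up:
Each of the 4 symbol leaves contributes 0 ε-transitions.
  a | c → 4 ε-transitions
  (a | c)cb → 6 ε-transitions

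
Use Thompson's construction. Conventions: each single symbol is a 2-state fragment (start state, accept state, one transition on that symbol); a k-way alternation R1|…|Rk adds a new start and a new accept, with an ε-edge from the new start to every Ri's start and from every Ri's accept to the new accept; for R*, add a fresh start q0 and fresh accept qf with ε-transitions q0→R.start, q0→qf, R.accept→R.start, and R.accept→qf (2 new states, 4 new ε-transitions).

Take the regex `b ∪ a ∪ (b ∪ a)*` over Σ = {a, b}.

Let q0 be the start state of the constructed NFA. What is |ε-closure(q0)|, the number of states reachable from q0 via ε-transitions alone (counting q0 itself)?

9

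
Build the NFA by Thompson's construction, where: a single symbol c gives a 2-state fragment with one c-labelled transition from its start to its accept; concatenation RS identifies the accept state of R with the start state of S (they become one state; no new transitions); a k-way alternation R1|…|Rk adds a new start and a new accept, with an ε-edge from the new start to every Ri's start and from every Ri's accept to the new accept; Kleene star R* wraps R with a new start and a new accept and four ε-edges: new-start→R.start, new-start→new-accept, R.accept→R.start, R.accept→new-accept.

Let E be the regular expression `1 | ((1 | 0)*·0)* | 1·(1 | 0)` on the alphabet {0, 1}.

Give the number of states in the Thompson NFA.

Recursing over subexpressions:
Each of the 7 symbol leaves contributes a 2-state fragment.
  1 | 0 : 6 states
  (1 | 0)* : 8 states
  (1 | 0)*·0 : 9 states
  ((1 | 0)*·0)* : 11 states
  1 | 0 : 6 states
  1·(1 | 0) : 7 states
  1 | ((1 | 0)*·0)* | 1·(1 | 0) : 22 states

22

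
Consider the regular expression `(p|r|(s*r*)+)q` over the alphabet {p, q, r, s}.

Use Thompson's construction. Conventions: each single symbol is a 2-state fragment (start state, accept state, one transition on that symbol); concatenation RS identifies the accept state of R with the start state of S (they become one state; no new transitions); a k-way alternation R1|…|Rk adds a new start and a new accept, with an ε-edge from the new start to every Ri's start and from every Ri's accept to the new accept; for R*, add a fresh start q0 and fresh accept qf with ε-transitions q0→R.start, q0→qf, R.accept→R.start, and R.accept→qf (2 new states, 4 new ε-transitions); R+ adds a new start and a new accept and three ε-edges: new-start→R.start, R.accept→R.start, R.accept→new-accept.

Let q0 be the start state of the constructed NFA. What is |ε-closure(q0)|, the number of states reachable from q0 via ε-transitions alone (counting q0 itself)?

11

Work bottom-up. For each fragment F, track |ε-closure(F.start)| and whether F's accept lies in that closure (i.e. whether F accepts ε). A single-symbol fragment has closure size 1 and does not accept ε.
  s* — C = 1 (new start) + 1 (body) + 1 (new accept) = 3
  r* — C = 1 (new start) + 1 (body) + 1 (new accept) = 3
  s*r* — C = 3 + (3−1) = 5 (closure spills across the concat boundary because the left factor accepts ε)
  (s*r*)+ — C = 1 + 5 + 1 (new accept, reached because the body accepts ε) = 7
  p|r|(s*r*)+ — new start ε-reaches every alternative's start; at least one alternative accepts ε, so the union's new accept is reached too: C = 1 + 1 + 1 + 7 + 1 = 11
  (p|r|(s*r*)+)q — C = 11 + (1−1) = 11 (closure spills across the concat boundary because the left factor accepts ε)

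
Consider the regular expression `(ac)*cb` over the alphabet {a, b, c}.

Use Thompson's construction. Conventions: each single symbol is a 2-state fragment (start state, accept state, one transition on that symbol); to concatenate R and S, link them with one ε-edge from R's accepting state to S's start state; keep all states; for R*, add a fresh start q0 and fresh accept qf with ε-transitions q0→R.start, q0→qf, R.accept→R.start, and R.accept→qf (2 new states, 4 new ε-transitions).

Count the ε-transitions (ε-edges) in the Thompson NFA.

7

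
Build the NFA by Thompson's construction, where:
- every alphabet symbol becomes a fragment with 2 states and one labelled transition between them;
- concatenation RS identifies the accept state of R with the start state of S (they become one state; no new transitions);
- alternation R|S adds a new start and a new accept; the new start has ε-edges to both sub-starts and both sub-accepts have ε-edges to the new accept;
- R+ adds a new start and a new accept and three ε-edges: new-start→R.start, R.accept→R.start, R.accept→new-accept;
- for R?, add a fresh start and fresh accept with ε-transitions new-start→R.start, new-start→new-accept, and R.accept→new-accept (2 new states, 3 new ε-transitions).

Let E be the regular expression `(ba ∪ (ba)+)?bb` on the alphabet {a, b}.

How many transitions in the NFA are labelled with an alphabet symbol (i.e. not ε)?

6

By structural recursion:
Each of the 6 symbol leaves contributes exactly 1 symbol transition.
  ba → 2 symbol transitions
  ba → 2 symbol transitions
  (ba)+ → 2 symbol transitions
  ba ∪ (ba)+ → 4 symbol transitions
  (ba ∪ (ba)+)? → 4 symbol transitions
  (ba ∪ (ba)+)?bb → 6 symbol transitions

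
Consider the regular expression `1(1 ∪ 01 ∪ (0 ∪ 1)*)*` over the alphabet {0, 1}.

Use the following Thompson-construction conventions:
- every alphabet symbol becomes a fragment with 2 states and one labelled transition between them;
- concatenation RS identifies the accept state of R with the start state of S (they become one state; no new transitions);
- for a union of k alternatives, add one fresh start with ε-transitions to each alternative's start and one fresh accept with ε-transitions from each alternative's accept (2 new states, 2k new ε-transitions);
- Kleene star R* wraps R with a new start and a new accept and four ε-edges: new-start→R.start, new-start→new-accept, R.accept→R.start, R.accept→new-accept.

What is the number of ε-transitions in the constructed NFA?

18

Recursing over subexpressions:
Each of the 6 symbol leaves contributes 0 ε-transitions.
  01 : 0 ε-transitions
  0 ∪ 1 : 4 ε-transitions
  (0 ∪ 1)* : 8 ε-transitions
  1 ∪ 01 ∪ (0 ∪ 1)* : 14 ε-transitions
  (1 ∪ 01 ∪ (0 ∪ 1)*)* : 18 ε-transitions
  1(1 ∪ 01 ∪ (0 ∪ 1)*)* : 18 ε-transitions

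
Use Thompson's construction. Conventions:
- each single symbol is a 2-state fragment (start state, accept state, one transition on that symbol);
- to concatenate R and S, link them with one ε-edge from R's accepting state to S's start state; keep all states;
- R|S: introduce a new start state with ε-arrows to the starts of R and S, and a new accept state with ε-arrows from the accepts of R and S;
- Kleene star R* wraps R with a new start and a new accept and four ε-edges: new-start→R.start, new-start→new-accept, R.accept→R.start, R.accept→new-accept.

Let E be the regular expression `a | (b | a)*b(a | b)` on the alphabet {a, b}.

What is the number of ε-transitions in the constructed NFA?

By structural recursion:
Each of the 6 symbol leaves contributes 0 ε-transitions.
  b | a : 4 ε-transitions
  (b | a)* : 8 ε-transitions
  a | b : 4 ε-transitions
  (b | a)*b(a | b) : 14 ε-transitions
  a | (b | a)*b(a | b) : 18 ε-transitions

18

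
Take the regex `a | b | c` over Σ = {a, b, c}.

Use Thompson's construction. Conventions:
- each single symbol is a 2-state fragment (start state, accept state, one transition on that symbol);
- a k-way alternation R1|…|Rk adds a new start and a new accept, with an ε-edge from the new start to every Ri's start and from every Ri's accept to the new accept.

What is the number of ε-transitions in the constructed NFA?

Building bottom-up:
Each of the 3 symbol leaves contributes 0 ε-transitions.
  a | b | c — 6 ε-transitions

6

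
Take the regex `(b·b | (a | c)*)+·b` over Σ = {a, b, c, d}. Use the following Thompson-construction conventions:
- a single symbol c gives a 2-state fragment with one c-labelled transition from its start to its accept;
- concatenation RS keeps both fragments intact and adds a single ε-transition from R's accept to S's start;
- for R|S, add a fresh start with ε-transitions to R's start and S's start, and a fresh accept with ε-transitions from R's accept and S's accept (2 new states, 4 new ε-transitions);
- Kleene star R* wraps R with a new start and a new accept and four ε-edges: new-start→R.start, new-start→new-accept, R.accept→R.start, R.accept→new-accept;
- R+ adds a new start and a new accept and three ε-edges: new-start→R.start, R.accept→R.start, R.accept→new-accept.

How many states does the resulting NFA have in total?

18

Bottom-up over the parse tree:
Each of the 5 symbol leaves contributes a 2-state fragment.
  b·b : 4 states
  a | c : 6 states
  (a | c)* : 8 states
  b·b | (a | c)* : 14 states
  (b·b | (a | c)*)+ : 16 states
  (b·b | (a | c)*)+·b : 18 states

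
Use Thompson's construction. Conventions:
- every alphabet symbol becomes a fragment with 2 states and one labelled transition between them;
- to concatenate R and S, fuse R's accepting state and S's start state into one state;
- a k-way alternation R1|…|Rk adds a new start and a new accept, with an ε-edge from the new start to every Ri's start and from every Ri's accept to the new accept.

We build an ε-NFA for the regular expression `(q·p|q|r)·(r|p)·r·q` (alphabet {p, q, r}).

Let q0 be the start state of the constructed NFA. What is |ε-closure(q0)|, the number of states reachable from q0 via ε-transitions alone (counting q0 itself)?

4

Work bottom-up. For each fragment F, track |ε-closure(F.start)| and whether F's accept lies in that closure (i.e. whether F accepts ε). A single-symbol fragment has closure size 1 and does not accept ε.
  q·p → same as the first factor's closure: |ε-closure| = 1
  q·p|q|r → new start ε-reaches every alternative's start; none of them accept ε, so the new accept is not reached: |ε-closure| = 1 + 1 + 1 + 1 = 4
  r|p → new start ε-reaches every alternative's start; none of them accept ε, so the new accept is not reached: |ε-closure| = 1 + 1 + 1 = 3
  (q·p|q|r)·(r|p)·r·q → |ε-closure| equals the left operand's closure size = 4 (its accept is not ε-reachable, so the closure stops there)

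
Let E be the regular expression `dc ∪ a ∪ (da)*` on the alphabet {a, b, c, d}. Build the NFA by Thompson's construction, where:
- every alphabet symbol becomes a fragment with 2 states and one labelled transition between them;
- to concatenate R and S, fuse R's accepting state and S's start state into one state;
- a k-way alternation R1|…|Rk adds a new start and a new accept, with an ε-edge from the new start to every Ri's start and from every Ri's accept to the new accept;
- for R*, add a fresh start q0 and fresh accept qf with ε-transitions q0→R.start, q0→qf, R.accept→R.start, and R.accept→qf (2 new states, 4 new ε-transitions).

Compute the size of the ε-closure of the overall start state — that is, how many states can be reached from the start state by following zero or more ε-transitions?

Compute the ε-closure size of each fragment's start state recursively; a symbol fragment's start has no outgoing ε-edge, so its closure is just itself (size 1).
  dc → same as the first factor's closure: C = 1
  da → C equals the left operand's closure size = 1 (its accept is not ε-reachable, so the closure stops there)
  (da)* → new start has ε-edges to the inner start and to the new accept, so C = 2 + 1 = 3
  dc ∪ a ∪ (da)* → C = 1 (new start) + (1 + 1 + 3) + 1 (new accept, since some branch ε-reaches its own accept) = 7

7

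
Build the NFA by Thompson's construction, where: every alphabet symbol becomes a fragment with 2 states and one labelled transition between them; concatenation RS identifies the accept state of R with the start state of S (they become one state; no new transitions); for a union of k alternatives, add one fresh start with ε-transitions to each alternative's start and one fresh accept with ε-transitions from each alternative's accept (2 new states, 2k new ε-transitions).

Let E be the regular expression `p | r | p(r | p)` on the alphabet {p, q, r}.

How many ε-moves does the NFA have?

Bottom-up over the parse tree:
Each of the 5 symbol leaves contributes 0 ε-transitions.
  r | p — 4 ε-transitions
  p(r | p) — 4 ε-transitions
  p | r | p(r | p) — 10 ε-transitions

10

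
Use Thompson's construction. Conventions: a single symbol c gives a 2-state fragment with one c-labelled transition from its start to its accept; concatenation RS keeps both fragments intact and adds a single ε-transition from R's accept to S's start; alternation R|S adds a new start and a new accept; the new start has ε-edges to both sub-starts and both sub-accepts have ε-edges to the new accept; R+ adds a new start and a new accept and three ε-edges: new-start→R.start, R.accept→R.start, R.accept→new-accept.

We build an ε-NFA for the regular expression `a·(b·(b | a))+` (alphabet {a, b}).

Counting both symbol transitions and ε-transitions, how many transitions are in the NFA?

13

By structural recursion:
Each of the 4 symbol leaves contributes 1 transition (1 symbol, 0 ε).
  b | a = 6 transitions (2 symbol, 4 ε)
  b·(b | a) = 8 transitions (3 symbol, 5 ε)
  (b·(b | a))+ = 11 transitions (3 symbol, 8 ε)
  a·(b·(b | a))+ = 13 transitions (4 symbol, 9 ε)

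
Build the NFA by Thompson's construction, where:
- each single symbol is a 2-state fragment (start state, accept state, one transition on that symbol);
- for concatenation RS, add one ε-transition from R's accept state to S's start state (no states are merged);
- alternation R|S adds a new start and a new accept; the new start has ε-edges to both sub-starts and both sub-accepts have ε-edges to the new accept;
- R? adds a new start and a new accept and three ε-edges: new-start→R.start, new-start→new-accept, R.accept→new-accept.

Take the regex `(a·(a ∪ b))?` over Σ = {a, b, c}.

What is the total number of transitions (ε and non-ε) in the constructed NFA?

Bottom-up over the parse tree:
Each of the 3 symbol leaves contributes 1 transition (1 symbol, 0 ε).
  a ∪ b : 6 transitions (2 symbol, 4 ε)
  a·(a ∪ b) : 8 transitions (3 symbol, 5 ε)
  (a·(a ∪ b))? : 11 transitions (3 symbol, 8 ε)

11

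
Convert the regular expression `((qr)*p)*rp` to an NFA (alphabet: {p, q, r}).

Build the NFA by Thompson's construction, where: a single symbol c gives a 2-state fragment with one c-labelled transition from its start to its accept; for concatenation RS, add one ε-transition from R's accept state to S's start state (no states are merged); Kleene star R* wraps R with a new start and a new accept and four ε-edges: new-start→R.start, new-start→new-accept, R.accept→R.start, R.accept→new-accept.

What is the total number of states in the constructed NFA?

14

Recursing over subexpressions:
Each of the 5 symbol leaves contributes a 2-state fragment.
  qr = 4 states
  (qr)* = 6 states
  (qr)*p = 8 states
  ((qr)*p)* = 10 states
  ((qr)*p)*rp = 14 states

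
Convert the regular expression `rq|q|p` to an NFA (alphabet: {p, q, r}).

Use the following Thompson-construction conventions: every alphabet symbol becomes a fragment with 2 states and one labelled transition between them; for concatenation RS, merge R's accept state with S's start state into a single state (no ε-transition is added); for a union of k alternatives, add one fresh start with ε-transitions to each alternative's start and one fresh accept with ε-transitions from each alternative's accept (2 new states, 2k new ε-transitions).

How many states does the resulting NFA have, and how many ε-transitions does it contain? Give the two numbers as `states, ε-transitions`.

Recursing over subexpressions:
Each of the 4 symbol leaves contributes 2 states and 0 ε-transitions.
  rq → 3 states, 0 ε-transitions
  rq|q|p → 9 states, 6 ε-transitions

9, 6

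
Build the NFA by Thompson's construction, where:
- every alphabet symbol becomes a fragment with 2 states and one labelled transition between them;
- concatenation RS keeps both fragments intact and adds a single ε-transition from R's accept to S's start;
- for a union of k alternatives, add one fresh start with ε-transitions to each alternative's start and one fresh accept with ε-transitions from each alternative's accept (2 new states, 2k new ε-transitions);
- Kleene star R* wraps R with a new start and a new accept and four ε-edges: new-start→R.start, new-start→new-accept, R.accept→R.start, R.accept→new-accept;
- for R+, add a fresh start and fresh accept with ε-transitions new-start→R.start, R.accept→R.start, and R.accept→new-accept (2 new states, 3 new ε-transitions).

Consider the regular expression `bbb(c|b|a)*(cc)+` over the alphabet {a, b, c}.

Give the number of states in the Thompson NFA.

22

By structural recursion:
Each of the 8 symbol leaves contributes a 2-state fragment.
  c|b|a = 8 states
  (c|b|a)* = 10 states
  cc = 4 states
  (cc)+ = 6 states
  bbb(c|b|a)*(cc)+ = 22 states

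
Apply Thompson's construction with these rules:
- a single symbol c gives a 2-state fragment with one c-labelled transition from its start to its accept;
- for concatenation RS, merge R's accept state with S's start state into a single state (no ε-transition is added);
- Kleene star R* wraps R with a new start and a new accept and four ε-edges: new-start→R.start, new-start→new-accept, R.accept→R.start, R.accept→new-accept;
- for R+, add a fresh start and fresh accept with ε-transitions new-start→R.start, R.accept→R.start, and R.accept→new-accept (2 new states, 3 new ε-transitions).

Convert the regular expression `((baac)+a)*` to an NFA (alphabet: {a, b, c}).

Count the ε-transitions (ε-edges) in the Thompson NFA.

Bottom-up over the parse tree:
Each of the 5 symbol leaves contributes 0 ε-transitions.
  baac — 0 ε-transitions
  (baac)+ — 3 ε-transitions
  (baac)+a — 3 ε-transitions
  ((baac)+a)* — 7 ε-transitions

7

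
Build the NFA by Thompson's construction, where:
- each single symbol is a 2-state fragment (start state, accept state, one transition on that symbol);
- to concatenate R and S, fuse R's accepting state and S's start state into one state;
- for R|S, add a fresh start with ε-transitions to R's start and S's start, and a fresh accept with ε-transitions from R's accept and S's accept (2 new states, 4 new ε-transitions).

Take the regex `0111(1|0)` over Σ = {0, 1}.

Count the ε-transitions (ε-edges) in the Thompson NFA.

4

Recursing over subexpressions:
Each of the 6 symbol leaves contributes 0 ε-transitions.
  1|0 = 4 ε-transitions
  0111(1|0) = 4 ε-transitions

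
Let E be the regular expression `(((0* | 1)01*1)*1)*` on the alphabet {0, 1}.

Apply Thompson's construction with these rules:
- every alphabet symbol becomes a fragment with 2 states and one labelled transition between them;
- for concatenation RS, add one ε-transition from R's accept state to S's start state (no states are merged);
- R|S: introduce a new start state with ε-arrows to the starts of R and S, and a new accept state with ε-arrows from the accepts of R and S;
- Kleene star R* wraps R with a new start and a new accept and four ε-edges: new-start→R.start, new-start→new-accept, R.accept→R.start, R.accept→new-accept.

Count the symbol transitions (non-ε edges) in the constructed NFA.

6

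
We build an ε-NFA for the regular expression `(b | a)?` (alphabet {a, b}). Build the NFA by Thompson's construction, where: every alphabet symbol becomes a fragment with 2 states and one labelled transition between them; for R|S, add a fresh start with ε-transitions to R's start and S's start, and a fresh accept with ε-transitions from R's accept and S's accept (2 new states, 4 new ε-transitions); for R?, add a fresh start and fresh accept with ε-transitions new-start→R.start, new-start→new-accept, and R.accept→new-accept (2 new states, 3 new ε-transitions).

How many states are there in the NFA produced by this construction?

8

By structural recursion:
Each of the 2 symbol leaves contributes a 2-state fragment.
  b | a → 6 states
  (b | a)? → 8 states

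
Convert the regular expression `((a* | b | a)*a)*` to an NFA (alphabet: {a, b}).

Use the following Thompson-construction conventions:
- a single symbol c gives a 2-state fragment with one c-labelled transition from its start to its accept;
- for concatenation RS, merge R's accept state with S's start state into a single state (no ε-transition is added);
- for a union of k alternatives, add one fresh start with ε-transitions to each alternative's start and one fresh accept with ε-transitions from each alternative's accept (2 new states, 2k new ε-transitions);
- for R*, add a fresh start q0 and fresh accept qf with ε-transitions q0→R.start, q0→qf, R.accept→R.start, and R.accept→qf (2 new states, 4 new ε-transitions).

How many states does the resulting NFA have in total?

15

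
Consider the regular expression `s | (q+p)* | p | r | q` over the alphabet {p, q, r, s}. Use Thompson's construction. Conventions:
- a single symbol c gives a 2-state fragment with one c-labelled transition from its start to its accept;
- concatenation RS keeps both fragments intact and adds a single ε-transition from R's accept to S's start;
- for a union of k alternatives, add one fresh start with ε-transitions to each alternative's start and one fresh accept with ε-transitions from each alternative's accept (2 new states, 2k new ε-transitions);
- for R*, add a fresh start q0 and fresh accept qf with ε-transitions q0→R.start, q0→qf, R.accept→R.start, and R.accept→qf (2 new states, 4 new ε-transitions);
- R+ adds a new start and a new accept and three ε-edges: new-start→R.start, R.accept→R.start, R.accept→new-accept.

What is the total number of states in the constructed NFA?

18

Bottom-up over the parse tree:
Each of the 6 symbol leaves contributes a 2-state fragment.
  q+ = 4 states
  q+p = 6 states
  (q+p)* = 8 states
  s | (q+p)* | p | r | q = 18 states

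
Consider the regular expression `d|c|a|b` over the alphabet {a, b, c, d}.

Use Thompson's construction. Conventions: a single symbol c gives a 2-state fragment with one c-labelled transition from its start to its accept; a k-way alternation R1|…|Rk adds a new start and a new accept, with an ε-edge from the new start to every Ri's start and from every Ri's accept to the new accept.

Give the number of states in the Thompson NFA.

Bottom-up over the parse tree:
Each of the 4 symbol leaves contributes a 2-state fragment.
  d|c|a|b : 10 states

10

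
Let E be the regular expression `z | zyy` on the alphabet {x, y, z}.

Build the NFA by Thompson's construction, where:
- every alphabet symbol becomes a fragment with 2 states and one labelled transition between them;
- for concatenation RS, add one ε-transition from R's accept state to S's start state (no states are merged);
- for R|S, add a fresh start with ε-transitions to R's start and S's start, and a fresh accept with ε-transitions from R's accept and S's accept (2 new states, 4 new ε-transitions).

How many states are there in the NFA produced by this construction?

Bottom-up over the parse tree:
Each of the 4 symbol leaves contributes a 2-state fragment.
  zyy — 6 states
  z | zyy — 10 states

10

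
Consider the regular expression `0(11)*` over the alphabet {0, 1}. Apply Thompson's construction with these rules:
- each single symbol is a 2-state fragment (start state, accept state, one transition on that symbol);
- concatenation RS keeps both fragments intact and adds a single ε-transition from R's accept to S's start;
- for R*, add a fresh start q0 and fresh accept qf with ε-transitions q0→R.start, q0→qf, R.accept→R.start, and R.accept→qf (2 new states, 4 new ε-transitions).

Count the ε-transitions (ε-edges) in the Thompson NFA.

Per subexpression:
Each of the 3 symbol leaves contributes 0 ε-transitions.
  11 = 1 ε-transition
  (11)* = 5 ε-transitions
  0(11)* = 6 ε-transitions

6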